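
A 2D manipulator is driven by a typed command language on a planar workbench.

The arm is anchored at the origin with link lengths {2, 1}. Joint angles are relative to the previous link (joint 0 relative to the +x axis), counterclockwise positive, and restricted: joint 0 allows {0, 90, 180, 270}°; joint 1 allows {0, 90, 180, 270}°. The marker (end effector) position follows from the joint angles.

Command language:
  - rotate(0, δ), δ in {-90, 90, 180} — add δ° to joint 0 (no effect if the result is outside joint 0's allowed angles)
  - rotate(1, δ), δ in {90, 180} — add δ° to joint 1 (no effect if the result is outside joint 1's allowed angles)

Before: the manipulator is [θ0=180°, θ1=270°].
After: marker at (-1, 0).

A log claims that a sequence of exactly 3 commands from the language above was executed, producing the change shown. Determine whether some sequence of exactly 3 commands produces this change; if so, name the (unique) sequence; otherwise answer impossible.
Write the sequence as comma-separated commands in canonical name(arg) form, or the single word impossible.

rotate(1, 90), rotate(1, 90), rotate(1, 90)

from: [θ0=180°, θ1=270°]
t=1 rotate(1, 90) ⇒ [θ0=180°, θ1=0°]
t=2 rotate(1, 90) ⇒ [θ0=180°, θ1=90°]
t=3 rotate(1, 90) ⇒ [θ0=180°, θ1=180°]
all 125 alternatives checked — unique.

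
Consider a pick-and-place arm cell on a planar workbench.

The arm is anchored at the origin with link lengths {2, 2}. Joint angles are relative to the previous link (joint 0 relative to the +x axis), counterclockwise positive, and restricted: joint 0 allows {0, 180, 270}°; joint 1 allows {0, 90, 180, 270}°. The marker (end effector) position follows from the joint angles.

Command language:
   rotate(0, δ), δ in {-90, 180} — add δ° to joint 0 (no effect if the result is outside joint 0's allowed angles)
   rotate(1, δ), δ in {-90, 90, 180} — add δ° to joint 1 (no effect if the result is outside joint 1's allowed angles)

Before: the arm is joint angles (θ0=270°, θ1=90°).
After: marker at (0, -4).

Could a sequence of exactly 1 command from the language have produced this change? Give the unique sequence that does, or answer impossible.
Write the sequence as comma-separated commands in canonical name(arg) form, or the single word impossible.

rotate(1, -90)

from: joint angles (θ0=270°, θ1=90°)
step 1 (rotate(1, -90)): joint angles (θ0=270°, θ1=0°)
uniquely the one of 5 1-step routes that fits.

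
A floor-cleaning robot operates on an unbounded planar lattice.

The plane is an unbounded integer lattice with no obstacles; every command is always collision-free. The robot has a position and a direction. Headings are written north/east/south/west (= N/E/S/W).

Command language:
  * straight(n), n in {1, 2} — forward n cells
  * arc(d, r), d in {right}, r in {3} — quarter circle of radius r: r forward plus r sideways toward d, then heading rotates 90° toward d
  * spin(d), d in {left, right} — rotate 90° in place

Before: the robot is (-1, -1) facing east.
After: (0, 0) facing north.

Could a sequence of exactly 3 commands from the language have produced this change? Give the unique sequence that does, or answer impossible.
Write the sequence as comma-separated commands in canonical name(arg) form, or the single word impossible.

key: cell and facing (now N) both changed — the 3 commands mix motion and turning
from: (-1, -1) facing east
t=1 straight(1) ⇒ (0, -1) facing east
t=2 spin(left) ⇒ (0, -1) facing north
t=3 straight(1) ⇒ (0, 0) facing north
uniquely the one of 125 3-step routes that fits.

straight(1), spin(left), straight(1)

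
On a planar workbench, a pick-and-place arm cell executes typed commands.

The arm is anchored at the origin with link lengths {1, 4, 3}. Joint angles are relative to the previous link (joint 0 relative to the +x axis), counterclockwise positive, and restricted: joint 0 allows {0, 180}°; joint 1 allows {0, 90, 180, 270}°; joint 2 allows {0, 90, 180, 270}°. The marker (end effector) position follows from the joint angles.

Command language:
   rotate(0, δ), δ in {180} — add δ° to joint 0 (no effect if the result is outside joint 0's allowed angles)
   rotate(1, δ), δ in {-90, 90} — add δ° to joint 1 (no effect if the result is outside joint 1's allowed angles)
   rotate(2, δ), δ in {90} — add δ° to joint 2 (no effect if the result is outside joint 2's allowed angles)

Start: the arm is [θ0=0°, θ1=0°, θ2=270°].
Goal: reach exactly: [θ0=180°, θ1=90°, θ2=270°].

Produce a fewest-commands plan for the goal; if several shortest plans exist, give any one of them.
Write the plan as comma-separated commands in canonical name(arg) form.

t0: [θ0=0°, θ1=0°, θ2=270°]
t=1 rotate(1, 90) ⇒ [θ0=0°, θ1=90°, θ2=270°]
t=2 rotate(0, 180) ⇒ [θ0=180°, θ1=90°, θ2=270°]
shorter routes all fall short; 2 is best.

rotate(1, 90), rotate(0, 180)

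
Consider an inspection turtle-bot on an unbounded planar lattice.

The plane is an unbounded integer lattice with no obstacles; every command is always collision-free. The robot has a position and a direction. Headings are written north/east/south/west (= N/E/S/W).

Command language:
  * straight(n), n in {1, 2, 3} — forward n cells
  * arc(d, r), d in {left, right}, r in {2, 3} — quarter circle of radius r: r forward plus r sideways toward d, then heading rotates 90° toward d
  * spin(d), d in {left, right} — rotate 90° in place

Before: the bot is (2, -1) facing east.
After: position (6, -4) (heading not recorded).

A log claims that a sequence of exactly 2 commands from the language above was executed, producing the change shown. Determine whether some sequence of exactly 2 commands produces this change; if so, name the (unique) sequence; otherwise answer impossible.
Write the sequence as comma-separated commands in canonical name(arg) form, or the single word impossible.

straight(1), arc(right, 3)

key: order matters: swapping straight(1) and arc(right, 3) lands elsewhere
start: (2, -1) facing east
step 1 (straight(1)): (3, -1) facing east
step 2 (arc(right, 3)): (6, -4) facing south
uniquely the one of 81 2-step routes that fits.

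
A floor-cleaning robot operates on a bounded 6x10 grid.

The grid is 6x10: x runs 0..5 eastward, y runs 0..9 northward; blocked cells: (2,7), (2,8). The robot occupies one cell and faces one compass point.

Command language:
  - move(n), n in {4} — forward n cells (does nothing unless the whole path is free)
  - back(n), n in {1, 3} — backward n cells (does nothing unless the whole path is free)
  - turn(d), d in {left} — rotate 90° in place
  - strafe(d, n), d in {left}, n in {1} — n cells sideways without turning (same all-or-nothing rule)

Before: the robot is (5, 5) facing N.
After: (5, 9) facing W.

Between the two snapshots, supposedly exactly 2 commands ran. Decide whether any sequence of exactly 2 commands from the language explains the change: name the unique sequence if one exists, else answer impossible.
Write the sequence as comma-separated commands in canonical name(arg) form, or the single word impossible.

key: position moved to (5,9) AND the heading swung to W — translation plus rotation needed
initial: (5, 5) facing N
1. move(4) → (5, 9) facing N
2. turn(left) → (5, 9) facing W
all 25 alternatives checked — unique.

move(4), turn(left)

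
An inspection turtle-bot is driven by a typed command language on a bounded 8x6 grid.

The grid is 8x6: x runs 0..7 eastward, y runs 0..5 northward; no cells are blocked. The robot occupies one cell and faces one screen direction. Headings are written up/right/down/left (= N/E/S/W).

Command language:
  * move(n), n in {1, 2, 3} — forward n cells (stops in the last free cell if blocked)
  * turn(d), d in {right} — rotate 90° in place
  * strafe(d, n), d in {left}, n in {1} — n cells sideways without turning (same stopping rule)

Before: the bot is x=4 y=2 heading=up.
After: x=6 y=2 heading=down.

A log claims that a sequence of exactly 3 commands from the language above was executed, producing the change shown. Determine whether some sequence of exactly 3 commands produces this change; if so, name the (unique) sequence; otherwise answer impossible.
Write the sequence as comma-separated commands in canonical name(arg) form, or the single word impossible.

key: position moved to (6,2) AND the heading swung to S — translation plus rotation needed
from: x=4 y=2 heading=up
t=1 turn(right) ⇒ x=4 y=2 heading=right
t=2 move(2) ⇒ x=6 y=2 heading=right
t=3 turn(right) ⇒ x=6 y=2 heading=down
uniquely the one of 125 3-step routes that fits.

turn(right), move(2), turn(right)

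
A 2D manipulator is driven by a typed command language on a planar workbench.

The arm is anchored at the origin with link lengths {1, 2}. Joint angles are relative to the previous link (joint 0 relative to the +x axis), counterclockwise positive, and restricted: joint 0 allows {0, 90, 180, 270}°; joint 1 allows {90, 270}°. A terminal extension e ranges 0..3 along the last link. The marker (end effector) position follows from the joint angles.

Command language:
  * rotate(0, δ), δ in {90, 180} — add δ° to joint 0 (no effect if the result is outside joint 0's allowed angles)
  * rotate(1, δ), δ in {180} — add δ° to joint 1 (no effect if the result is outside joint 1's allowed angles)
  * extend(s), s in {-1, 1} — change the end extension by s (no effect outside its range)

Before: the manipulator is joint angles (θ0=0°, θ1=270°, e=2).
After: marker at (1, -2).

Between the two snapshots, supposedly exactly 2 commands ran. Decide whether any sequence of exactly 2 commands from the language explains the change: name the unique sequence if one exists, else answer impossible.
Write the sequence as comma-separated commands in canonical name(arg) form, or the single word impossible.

extend(-1), extend(-1)

t0: joint angles (θ0=0°, θ1=270°, e=2)
step 1 (extend(-1)): joint angles (θ0=0°, θ1=270°, e=1)
step 2 (extend(-1)): joint angles (θ0=0°, θ1=270°, e=0)
no other 2-command option fits: unique.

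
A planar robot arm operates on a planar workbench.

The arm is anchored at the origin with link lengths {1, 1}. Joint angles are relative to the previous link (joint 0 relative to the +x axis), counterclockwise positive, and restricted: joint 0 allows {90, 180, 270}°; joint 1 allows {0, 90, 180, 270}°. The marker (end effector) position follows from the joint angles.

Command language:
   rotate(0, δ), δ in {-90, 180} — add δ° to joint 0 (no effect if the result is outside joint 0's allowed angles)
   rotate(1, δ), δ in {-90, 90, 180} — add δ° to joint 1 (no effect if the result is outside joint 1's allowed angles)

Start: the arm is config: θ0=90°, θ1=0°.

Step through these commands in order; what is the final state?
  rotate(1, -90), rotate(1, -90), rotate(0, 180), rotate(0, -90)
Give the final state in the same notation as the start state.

config: θ0=180°, θ1=180°

from: config: θ0=90°, θ1=0°
t=1 rotate(1, -90) ⇒ config: θ0=90°, θ1=270°
t=2 rotate(1, -90) ⇒ config: θ0=90°, θ1=180°
t=3 rotate(0, 180) ⇒ config: θ0=270°, θ1=180°
t=4 rotate(0, -90) ⇒ config: θ0=180°, θ1=180°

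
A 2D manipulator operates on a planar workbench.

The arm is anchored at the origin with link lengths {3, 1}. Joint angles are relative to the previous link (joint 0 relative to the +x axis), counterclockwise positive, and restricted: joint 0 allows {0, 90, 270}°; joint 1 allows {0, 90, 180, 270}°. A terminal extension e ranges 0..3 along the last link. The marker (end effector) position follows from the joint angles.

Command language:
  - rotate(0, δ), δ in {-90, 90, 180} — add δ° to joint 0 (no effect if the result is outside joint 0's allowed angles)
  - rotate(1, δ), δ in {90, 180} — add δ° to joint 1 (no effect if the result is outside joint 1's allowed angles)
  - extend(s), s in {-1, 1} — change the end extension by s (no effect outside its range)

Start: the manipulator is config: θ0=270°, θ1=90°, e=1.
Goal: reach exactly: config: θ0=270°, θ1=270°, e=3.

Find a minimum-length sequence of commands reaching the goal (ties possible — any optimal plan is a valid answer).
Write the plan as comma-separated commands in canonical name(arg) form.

extend(1), extend(1), rotate(1, 180)

start: config: θ0=270°, θ1=90°, e=1
[1] after extend(1): config: θ0=270°, θ1=90°, e=2
[2] after extend(1): config: θ0=270°, θ1=90°, e=3
[3] after rotate(1, 180): config: θ0=270°, θ1=270°, e=3
minimal: 3 command(s), checked below 3.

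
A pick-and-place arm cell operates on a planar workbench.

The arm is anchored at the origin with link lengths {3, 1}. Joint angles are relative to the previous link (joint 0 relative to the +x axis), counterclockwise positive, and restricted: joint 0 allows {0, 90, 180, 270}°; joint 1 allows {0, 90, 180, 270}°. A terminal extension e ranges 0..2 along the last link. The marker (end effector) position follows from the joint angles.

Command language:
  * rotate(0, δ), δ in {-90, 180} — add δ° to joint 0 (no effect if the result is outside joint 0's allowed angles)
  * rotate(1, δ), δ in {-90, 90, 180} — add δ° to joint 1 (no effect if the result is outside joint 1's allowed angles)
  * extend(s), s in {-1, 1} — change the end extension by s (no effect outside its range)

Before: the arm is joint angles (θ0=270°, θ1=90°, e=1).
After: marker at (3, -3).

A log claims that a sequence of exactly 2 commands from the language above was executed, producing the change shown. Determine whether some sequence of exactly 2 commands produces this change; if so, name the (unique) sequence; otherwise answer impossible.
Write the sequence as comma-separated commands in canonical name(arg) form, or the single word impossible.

extend(1), extend(1)

start: joint angles (θ0=270°, θ1=90°, e=1)
t=1 extend(1) ⇒ joint angles (θ0=270°, θ1=90°, e=2)
t=2 extend(1) ⇒ joint angles (θ0=270°, θ1=90°, e=2)
uniquely the one of 49 2-step routes that fits.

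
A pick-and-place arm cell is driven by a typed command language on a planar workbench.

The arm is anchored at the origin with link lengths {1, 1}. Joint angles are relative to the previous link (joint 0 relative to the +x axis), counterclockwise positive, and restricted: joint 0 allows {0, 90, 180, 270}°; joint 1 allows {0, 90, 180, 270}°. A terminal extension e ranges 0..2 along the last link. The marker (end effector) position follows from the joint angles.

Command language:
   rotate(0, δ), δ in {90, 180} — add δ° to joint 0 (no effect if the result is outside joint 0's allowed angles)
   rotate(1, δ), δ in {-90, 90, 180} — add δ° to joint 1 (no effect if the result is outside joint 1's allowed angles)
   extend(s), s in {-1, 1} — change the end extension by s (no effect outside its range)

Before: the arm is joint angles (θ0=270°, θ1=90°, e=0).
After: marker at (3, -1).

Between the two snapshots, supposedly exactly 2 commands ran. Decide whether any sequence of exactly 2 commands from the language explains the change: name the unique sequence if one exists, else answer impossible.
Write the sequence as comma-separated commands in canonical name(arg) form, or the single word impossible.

t0: joint angles (θ0=270°, θ1=90°, e=0)
[1] after extend(1): joint angles (θ0=270°, θ1=90°, e=1)
[2] after extend(1): joint angles (θ0=270°, θ1=90°, e=2)
uniquely the one of 49 2-step routes that fits.

extend(1), extend(1)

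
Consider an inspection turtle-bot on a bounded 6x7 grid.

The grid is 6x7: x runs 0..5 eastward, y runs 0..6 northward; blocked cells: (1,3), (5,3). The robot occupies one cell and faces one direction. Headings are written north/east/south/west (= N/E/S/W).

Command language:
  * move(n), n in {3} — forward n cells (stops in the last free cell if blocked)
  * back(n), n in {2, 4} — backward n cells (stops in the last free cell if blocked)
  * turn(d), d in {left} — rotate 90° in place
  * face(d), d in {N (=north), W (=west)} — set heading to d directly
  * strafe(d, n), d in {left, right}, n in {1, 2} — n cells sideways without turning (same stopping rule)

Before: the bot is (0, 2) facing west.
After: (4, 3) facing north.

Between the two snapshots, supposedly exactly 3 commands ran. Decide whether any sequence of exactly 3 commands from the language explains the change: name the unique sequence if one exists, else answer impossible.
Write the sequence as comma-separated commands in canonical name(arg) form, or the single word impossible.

back(4), strafe(right, 1), face(N)

key: position moved to (4,3) AND the heading swung to N — translation plus rotation needed
t0: (0, 2) facing west
1. back(4) → (4, 2) facing west
2. strafe(right, 1) → (4, 3) facing west
3. face(N) → (4, 3) facing north
uniquely the one of 1000 3-step routes that fits.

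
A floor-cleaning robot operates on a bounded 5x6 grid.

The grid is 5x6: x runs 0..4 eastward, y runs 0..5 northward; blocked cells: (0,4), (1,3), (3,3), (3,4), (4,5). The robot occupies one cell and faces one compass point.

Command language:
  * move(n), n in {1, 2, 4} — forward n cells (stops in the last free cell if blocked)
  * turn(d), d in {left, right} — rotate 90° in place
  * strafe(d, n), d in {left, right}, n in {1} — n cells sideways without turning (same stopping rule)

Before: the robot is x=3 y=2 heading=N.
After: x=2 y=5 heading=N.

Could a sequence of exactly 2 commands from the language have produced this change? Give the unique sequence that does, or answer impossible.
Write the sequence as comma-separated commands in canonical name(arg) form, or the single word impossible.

strafe(left, 1), move(4)

key: move(4) runs into the grid edge before its full distance
t0: x=3 y=2 heading=N
t=1 strafe(left, 1) ⇒ x=2 y=2 heading=N
t=2 move(4) ⇒ x=2 y=5 heading=N
no other 2-command option fits: unique.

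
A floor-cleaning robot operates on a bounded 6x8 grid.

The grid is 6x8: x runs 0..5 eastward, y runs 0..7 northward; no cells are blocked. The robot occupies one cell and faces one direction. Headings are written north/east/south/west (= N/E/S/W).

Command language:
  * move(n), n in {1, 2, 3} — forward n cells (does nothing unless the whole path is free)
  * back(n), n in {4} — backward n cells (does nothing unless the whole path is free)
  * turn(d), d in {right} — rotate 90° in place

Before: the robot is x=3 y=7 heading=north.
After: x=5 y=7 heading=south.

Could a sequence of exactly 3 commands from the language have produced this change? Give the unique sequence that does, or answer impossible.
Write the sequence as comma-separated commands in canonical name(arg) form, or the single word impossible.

turn(right), move(2), turn(right)

key: cell and facing (now S) both changed — the 3 commands mix motion and turning
initial: x=3 y=7 heading=north
[1] after turn(right): x=3 y=7 heading=east
[2] after move(2): x=5 y=7 heading=east
[3] after turn(right): x=5 y=7 heading=south
uniquely the one of 125 3-step routes that fits.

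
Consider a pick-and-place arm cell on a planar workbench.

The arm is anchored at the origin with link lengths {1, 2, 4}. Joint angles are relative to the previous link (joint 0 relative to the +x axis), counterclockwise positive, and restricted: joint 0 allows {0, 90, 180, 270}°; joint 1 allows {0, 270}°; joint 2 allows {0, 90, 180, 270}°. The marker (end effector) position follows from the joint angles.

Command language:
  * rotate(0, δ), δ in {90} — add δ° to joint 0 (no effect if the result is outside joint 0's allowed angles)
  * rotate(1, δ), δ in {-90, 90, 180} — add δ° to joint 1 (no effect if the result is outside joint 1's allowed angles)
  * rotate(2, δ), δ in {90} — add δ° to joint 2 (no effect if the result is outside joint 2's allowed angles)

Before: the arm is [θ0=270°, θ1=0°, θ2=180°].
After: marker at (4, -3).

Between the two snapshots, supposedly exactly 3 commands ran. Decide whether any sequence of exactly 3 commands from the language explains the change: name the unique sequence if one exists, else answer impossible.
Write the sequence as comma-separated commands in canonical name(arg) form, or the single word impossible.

begin: [θ0=270°, θ1=0°, θ2=180°]
1. rotate(2, 90) → [θ0=270°, θ1=0°, θ2=270°]
2. rotate(2, 90) → [θ0=270°, θ1=0°, θ2=0°]
3. rotate(2, 90) → [θ0=270°, θ1=0°, θ2=90°]
no rival 3-sequence matches.

rotate(2, 90), rotate(2, 90), rotate(2, 90)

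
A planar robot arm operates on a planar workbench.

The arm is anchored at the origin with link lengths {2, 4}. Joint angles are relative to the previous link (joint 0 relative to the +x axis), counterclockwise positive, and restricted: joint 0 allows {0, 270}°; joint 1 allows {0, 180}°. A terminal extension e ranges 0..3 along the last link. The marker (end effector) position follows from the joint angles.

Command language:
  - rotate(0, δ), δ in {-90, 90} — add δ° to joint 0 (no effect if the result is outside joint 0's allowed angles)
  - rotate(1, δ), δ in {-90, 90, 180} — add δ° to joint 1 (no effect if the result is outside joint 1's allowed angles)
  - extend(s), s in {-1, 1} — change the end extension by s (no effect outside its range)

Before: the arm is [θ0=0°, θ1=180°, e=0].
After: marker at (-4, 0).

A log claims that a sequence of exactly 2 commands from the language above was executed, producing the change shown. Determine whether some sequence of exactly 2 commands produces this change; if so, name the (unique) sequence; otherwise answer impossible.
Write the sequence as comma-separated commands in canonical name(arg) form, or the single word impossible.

extend(1), extend(1)

initial: [θ0=0°, θ1=180°, e=0]
1. extend(1) → [θ0=0°, θ1=180°, e=1]
2. extend(1) → [θ0=0°, θ1=180°, e=2]
no other 2-command option fits: unique.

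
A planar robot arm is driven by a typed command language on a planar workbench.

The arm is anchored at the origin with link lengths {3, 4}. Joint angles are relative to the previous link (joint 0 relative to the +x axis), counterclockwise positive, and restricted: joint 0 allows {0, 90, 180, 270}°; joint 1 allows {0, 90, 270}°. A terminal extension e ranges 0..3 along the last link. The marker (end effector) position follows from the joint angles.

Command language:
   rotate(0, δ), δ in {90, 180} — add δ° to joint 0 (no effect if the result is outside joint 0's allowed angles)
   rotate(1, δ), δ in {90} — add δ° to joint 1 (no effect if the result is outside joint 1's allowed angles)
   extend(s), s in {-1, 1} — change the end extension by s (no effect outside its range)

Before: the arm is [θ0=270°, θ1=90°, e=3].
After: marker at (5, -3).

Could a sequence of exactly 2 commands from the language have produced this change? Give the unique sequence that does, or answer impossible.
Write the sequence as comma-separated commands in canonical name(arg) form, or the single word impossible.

extend(-1), extend(-1)

start: [θ0=270°, θ1=90°, e=3]
step 1 (extend(-1)): [θ0=270°, θ1=90°, e=2]
step 2 (extend(-1)): [θ0=270°, θ1=90°, e=1]
all 25 alternatives checked — unique.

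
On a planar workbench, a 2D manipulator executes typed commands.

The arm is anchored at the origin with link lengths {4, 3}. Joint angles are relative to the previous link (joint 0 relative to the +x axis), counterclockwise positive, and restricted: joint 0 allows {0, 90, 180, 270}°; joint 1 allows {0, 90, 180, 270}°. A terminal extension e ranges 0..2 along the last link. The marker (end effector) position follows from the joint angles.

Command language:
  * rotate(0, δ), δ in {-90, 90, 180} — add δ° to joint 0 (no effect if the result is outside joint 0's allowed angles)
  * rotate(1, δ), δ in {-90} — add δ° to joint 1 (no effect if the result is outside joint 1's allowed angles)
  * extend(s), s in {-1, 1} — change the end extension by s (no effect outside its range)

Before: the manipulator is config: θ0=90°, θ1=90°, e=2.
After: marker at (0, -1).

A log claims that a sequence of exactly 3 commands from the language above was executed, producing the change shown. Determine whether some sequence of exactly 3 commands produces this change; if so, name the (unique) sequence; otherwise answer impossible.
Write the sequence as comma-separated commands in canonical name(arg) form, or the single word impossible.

rotate(1, -90), rotate(1, -90), rotate(1, -90)

from: config: θ0=90°, θ1=90°, e=2
[1] after rotate(1, -90): config: θ0=90°, θ1=0°, e=2
[2] after rotate(1, -90): config: θ0=90°, θ1=270°, e=2
[3] after rotate(1, -90): config: θ0=90°, θ1=180°, e=2
uniquely the one of 216 3-step routes that fits.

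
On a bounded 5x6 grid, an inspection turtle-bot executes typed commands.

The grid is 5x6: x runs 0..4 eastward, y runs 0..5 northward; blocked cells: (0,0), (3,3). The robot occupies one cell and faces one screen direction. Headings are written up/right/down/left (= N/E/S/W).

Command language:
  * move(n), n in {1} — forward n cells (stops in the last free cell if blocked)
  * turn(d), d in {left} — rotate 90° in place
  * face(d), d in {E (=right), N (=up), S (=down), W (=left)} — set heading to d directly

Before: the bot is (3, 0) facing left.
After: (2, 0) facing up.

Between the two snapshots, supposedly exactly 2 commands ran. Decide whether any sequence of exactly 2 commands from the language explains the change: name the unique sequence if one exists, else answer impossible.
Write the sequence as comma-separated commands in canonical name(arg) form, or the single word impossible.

key: running face(N) before move(1) would end elsewhere — order is forced
t0: (3, 0) facing left
t=1 move(1) ⇒ (2, 0) facing left
t=2 face(N) ⇒ (2, 0) facing up
no other 2-command option fits: unique.

move(1), face(N)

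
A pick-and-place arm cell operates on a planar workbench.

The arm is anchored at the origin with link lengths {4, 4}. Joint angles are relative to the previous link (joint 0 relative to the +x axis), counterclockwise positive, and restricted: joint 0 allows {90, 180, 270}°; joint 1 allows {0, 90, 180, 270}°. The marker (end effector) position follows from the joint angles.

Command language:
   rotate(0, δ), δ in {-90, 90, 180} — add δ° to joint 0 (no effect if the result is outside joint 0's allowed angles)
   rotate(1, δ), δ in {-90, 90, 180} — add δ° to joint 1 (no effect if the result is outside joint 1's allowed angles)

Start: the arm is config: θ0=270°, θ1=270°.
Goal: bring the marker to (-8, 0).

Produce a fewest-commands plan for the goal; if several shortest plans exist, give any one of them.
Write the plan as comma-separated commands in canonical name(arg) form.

initial: config: θ0=270°, θ1=270°
step 1 (rotate(1, 90)): config: θ0=270°, θ1=0°
step 2 (rotate(0, -90)): config: θ0=180°, θ1=0°
no 1-step plan works, so 2 is optimal.

rotate(1, 90), rotate(0, -90)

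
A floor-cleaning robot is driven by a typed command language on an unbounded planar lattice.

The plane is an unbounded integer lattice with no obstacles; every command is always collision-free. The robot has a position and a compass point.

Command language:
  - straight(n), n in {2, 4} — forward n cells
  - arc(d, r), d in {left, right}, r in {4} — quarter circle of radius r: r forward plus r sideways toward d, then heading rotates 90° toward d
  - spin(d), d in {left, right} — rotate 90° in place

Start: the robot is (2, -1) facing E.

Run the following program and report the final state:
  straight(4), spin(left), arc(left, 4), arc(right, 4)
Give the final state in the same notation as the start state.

start: (2, -1) facing E
[1] after straight(4): (6, -1) facing E
[2] after spin(left): (6, -1) facing N
[3] after arc(left, 4): (2, 3) facing W
[4] after arc(right, 4): (-2, 7) facing N

(-2, 7) facing N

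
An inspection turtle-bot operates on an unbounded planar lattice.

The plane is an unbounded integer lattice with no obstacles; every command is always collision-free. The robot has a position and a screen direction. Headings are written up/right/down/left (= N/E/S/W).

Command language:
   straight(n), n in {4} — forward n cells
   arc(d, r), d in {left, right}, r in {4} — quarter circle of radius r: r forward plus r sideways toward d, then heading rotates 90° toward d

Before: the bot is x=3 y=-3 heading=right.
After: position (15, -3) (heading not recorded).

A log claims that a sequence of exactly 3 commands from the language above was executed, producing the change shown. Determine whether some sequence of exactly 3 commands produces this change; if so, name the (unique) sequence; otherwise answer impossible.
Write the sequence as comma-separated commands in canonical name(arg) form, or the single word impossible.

straight(4), straight(4), straight(4)

begin: x=3 y=-3 heading=right
t=1 straight(4) ⇒ x=7 y=-3 heading=right
t=2 straight(4) ⇒ x=11 y=-3 heading=right
t=3 straight(4) ⇒ x=15 y=-3 heading=right
all 27 alternatives checked — unique.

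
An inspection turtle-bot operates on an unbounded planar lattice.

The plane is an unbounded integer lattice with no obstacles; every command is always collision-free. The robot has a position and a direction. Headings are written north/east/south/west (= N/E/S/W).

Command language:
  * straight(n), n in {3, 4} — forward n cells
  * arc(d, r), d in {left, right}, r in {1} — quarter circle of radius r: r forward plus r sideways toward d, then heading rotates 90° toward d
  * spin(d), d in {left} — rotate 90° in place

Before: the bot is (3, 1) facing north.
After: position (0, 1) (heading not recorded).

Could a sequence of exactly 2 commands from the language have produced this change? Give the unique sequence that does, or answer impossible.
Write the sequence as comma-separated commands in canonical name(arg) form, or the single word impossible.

key: order matters: swapping spin(left) and straight(3) lands elsewhere
start: (3, 1) facing north
step 1 (spin(left)): (3, 1) facing west
step 2 (straight(3)): (0, 1) facing west
no other 2-command option fits: unique.

spin(left), straight(3)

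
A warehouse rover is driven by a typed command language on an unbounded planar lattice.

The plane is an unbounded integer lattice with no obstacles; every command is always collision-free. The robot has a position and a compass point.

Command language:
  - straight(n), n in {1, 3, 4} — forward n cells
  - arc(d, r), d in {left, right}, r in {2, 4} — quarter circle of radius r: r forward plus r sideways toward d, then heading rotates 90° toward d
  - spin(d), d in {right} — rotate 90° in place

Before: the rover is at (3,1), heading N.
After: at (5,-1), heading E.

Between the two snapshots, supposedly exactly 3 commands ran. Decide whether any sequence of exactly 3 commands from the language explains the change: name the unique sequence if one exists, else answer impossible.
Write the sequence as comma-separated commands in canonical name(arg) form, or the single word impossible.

spin(right), spin(right), arc(left, 2)

key: running arc(left, 2) before spin(right) would end elsewhere — order is forced
t0: at (3,1), heading N
1. spin(right) → at (3,1), heading E
2. spin(right) → at (3,1), heading S
3. arc(left, 2) → at (5,-1), heading E
no rival 3-sequence matches.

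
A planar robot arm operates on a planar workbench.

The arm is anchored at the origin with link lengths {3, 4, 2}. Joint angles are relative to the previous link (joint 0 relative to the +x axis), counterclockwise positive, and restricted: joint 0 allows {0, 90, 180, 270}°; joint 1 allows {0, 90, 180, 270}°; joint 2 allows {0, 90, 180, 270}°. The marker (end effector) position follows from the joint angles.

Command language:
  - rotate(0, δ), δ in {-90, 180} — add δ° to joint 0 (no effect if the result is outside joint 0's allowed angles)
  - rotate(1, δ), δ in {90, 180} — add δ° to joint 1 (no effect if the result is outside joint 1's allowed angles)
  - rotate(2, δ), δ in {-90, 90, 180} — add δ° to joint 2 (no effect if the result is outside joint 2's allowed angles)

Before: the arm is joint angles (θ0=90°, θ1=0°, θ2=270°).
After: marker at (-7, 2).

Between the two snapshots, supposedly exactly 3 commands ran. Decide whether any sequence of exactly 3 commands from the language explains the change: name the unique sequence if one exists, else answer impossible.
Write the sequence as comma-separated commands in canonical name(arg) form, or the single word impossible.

rotate(0, -90), rotate(0, -90), rotate(0, -90)

t0: joint angles (θ0=90°, θ1=0°, θ2=270°)
1. rotate(0, -90) → joint angles (θ0=0°, θ1=0°, θ2=270°)
2. rotate(0, -90) → joint angles (θ0=270°, θ1=0°, θ2=270°)
3. rotate(0, -90) → joint angles (θ0=180°, θ1=0°, θ2=270°)
no rival 3-sequence matches.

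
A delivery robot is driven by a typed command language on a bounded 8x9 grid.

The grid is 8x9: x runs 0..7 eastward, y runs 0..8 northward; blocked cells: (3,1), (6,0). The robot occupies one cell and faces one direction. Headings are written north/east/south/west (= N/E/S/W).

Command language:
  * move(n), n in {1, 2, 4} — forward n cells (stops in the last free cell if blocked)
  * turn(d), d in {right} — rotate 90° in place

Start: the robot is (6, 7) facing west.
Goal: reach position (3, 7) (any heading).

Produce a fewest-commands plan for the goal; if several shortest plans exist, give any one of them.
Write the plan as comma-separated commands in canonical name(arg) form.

move(1), move(2)

from: (6, 7) facing west
1. move(1) → (5, 7) facing west
2. move(2) → (3, 7) facing west
shorter routes all fall short; 2 is best.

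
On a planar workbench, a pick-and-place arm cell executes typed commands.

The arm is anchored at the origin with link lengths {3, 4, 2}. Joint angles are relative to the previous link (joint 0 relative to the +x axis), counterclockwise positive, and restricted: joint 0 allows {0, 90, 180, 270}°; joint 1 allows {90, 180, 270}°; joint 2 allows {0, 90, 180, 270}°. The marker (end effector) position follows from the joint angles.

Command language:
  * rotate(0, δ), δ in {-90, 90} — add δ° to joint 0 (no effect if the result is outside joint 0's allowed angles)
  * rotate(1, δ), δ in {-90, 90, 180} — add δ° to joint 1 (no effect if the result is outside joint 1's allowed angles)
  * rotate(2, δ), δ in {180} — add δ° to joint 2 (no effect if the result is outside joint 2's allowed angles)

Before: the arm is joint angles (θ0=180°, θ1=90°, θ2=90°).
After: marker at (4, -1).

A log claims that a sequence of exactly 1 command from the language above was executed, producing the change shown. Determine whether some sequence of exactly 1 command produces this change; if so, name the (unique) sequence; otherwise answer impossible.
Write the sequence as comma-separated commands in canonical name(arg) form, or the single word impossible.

from: joint angles (θ0=180°, θ1=90°, θ2=90°)
1. rotate(0, 90) → joint angles (θ0=270°, θ1=90°, θ2=90°)
all 6 alternatives checked — unique.

rotate(0, 90)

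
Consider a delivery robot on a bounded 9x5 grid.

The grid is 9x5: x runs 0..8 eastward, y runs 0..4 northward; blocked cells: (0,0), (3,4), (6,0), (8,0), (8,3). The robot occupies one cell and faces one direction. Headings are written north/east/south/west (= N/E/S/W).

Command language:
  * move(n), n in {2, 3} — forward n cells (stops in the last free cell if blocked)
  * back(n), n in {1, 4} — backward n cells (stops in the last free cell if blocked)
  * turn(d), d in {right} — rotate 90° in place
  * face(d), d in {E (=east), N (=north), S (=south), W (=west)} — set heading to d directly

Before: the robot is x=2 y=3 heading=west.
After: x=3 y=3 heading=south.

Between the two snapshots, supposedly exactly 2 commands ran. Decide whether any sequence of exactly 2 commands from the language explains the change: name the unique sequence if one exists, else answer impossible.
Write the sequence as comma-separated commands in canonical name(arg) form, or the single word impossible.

back(1), face(S)

key: order matters: swapping back(1) and face(S) lands elsewhere
start: x=2 y=3 heading=west
1. back(1) → x=3 y=3 heading=west
2. face(S) → x=3 y=3 heading=south
all 81 alternatives checked — unique.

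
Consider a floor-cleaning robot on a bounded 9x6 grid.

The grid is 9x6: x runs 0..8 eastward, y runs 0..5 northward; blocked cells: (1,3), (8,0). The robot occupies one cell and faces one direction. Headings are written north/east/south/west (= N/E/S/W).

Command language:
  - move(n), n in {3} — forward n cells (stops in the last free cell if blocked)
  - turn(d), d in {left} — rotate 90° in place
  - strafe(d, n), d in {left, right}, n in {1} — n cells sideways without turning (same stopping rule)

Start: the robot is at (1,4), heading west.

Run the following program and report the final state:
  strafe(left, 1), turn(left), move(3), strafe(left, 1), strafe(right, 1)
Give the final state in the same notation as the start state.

at (1,4), heading south

from: at (1,4), heading west
1. strafe(left, 1) → at (1,4), heading west
2. turn(left) → at (1,4), heading south
3. move(3) → at (1,4), heading south
4. strafe(left, 1) → at (2,4), heading south
5. strafe(right, 1) → at (1,4), heading south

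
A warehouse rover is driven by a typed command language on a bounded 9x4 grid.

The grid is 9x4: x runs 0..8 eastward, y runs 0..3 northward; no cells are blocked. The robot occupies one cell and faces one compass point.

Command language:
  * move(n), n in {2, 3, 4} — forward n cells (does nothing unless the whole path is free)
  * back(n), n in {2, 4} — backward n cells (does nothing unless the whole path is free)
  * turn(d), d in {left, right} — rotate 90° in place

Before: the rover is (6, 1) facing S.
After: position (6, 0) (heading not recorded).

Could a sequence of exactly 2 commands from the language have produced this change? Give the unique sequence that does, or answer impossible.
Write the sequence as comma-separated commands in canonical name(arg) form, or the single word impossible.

key: running move(3) before back(2) would end elsewhere — order is forced
from: (6, 1) facing S
step 1 (back(2)): (6, 3) facing S
step 2 (move(3)): (6, 0) facing S
no rival 2-sequence matches.

back(2), move(3)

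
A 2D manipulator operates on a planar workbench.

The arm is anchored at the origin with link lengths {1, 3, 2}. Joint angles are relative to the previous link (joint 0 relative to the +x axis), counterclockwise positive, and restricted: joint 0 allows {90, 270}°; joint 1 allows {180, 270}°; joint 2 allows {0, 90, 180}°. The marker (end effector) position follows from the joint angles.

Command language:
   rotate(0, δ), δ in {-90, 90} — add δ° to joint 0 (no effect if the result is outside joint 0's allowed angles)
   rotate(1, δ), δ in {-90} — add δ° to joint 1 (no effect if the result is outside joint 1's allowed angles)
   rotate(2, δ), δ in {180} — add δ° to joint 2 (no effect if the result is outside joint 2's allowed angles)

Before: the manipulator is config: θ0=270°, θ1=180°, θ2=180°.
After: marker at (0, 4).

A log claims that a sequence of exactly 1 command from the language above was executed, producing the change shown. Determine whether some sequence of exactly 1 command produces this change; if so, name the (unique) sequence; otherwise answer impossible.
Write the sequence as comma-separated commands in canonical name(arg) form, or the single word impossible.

t0: config: θ0=270°, θ1=180°, θ2=180°
t=1 rotate(2, 180) ⇒ config: θ0=270°, θ1=180°, θ2=0°
no other 1-command option fits: unique.

rotate(2, 180)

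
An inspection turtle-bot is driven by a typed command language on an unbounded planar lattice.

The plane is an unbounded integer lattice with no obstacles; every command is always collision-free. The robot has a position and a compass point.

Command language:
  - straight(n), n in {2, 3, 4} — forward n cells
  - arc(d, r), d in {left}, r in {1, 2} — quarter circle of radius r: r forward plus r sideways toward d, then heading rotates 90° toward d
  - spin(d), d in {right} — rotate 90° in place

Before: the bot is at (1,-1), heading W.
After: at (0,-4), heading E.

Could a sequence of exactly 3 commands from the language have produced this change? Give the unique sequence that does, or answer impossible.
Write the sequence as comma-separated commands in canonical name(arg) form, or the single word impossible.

straight(2), arc(left, 1), arc(left, 2)

key: cell and facing (now E) both changed — the 3 commands mix motion and turning
start: at (1,-1), heading W
[1] after straight(2): at (-1,-1), heading W
[2] after arc(left, 1): at (-2,-2), heading S
[3] after arc(left, 2): at (0,-4), heading E
uniquely the one of 216 3-step routes that fits.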